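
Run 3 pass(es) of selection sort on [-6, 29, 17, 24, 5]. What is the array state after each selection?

Pass 1: Select minimum -6 at index 0, swap -> [-6, 29, 17, 24, 5]
Pass 2: Select minimum 5 at index 4, swap -> [-6, 5, 17, 24, 29]
Pass 3: Select minimum 17 at index 2, swap -> [-6, 5, 17, 24, 29]


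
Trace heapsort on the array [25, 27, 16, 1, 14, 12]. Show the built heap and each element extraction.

Build heap: [27, 25, 16, 1, 14, 12]
Extract 27: [25, 14, 16, 1, 12, 27]
Extract 25: [16, 14, 12, 1, 25, 27]
Extract 16: [14, 1, 12, 16, 25, 27]
Extract 14: [12, 1, 14, 16, 25, 27]
Extract 12: [1, 12, 14, 16, 25, 27]


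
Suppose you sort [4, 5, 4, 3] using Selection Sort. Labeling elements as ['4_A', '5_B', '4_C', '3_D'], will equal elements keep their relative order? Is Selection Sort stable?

Trace Selection Sort on the labeled array (the key is the number; the letter only tracks identity):
  Pass 1: minimum of unsorted part is 3_D at index 3; swap it with 4_A at index 0 -> [3_D, 5_B, 4_C, 4_A]
  Pass 2: minimum of unsorted part is 4_C at index 2; swap it with 5_B at index 1 -> [3_D, 4_C, 5_B, 4_A]
  Pass 3: minimum of unsorted part is 4_A at index 3; swap it with 5_B at index 2 -> [3_D, 4_C, 4_A, 5_B]
Final order: [3_D, 4_C, 4_A, 5_B]
Equal keys:
  value 4: originally 4_A, 4_C; after sorting 4_C, 4_A -> order changed
Equal keys were reordered, so Selection Sort is not stable: the long-range swap that moves the minimum into place can carry an element past an equal key. (One such input is enough; an unstable sort may happen to preserve order on other inputs, but it gives no guarantee.)
Answer: Not stable


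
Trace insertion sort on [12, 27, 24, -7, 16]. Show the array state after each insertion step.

First element 12 is already 'sorted'
Insert 27: shifted 0 elements -> [12, 27, 24, -7, 16]
Insert 24: shifted 1 elements -> [12, 24, 27, -7, 16]
Insert -7: shifted 3 elements -> [-7, 12, 24, 27, 16]
Insert 16: shifted 2 elements -> [-7, 12, 16, 24, 27]


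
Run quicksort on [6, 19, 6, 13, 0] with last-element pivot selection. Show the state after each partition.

Partition 1: pivot=0 at index 0 -> [0, 19, 6, 13, 6]
Partition 2: pivot=6 at index 2 -> [0, 6, 6, 13, 19]
Partition 3: pivot=19 at index 4 -> [0, 6, 6, 13, 19]


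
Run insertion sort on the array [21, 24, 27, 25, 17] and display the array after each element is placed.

First element 21 is already 'sorted'
Insert 24: shifted 0 elements -> [21, 24, 27, 25, 17]
Insert 27: shifted 0 elements -> [21, 24, 27, 25, 17]
Insert 25: shifted 1 elements -> [21, 24, 25, 27, 17]
Insert 17: shifted 4 elements -> [17, 21, 24, 25, 27]


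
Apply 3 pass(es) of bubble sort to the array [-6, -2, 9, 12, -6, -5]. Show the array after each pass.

After pass 1: [-6, -2, 9, -6, -5, 12] (2 swaps)
After pass 2: [-6, -2, -6, -5, 9, 12] (2 swaps)
After pass 3: [-6, -6, -5, -2, 9, 12] (2 swaps)
Total swaps: 6


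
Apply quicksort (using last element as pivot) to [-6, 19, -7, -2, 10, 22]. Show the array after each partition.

Partition 1: pivot=22 at index 5 -> [-6, 19, -7, -2, 10, 22]
Partition 2: pivot=10 at index 3 -> [-6, -7, -2, 10, 19, 22]
Partition 3: pivot=-2 at index 2 -> [-6, -7, -2, 10, 19, 22]
Partition 4: pivot=-7 at index 0 -> [-7, -6, -2, 10, 19, 22]


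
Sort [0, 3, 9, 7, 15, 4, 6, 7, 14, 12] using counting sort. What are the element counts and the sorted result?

Count array: [1, 0, 0, 1, 1, 0, 1, 2, 0, 1, 0, 0, 1, 0, 1, 1]
(count[i] = number of elements equal to i)
Cumulative count: [1, 1, 1, 2, 3, 3, 4, 6, 6, 7, 7, 7, 8, 8, 9, 10]
Sorted: [0, 3, 4, 6, 7, 7, 9, 12, 14, 15]


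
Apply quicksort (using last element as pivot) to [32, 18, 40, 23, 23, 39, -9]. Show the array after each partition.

Partition 1: pivot=-9 at index 0 -> [-9, 18, 40, 23, 23, 39, 32]
Partition 2: pivot=32 at index 4 -> [-9, 18, 23, 23, 32, 39, 40]
Partition 3: pivot=23 at index 3 -> [-9, 18, 23, 23, 32, 39, 40]
Partition 4: pivot=23 at index 2 -> [-9, 18, 23, 23, 32, 39, 40]
Partition 5: pivot=40 at index 6 -> [-9, 18, 23, 23, 32, 39, 40]


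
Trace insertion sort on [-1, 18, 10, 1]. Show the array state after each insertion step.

First element -1 is already 'sorted'
Insert 18: shifted 0 elements -> [-1, 18, 10, 1]
Insert 10: shifted 1 elements -> [-1, 10, 18, 1]
Insert 1: shifted 2 elements -> [-1, 1, 10, 18]


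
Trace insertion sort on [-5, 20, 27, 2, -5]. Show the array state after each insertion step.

First element -5 is already 'sorted'
Insert 20: shifted 0 elements -> [-5, 20, 27, 2, -5]
Insert 27: shifted 0 elements -> [-5, 20, 27, 2, -5]
Insert 2: shifted 2 elements -> [-5, 2, 20, 27, -5]
Insert -5: shifted 3 elements -> [-5, -5, 2, 20, 27]


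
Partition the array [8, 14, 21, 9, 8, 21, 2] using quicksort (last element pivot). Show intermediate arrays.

Partition 1: pivot=2 at index 0 -> [2, 14, 21, 9, 8, 21, 8]
Partition 2: pivot=8 at index 2 -> [2, 8, 8, 9, 14, 21, 21]
Partition 3: pivot=21 at index 6 -> [2, 8, 8, 9, 14, 21, 21]
Partition 4: pivot=21 at index 5 -> [2, 8, 8, 9, 14, 21, 21]
Partition 5: pivot=14 at index 4 -> [2, 8, 8, 9, 14, 21, 21]


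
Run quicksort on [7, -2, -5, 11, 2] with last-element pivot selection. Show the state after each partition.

Partition 1: pivot=2 at index 2 -> [-2, -5, 2, 11, 7]
Partition 2: pivot=-5 at index 0 -> [-5, -2, 2, 11, 7]
Partition 3: pivot=7 at index 3 -> [-5, -2, 2, 7, 11]


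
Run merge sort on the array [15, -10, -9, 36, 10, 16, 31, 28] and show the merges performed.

Divide and conquer:
  Merge [15] + [-10] -> [-10, 15]
  Merge [-9] + [36] -> [-9, 36]
  Merge [-10, 15] + [-9, 36] -> [-10, -9, 15, 36]
  Merge [10] + [16] -> [10, 16]
  Merge [31] + [28] -> [28, 31]
  Merge [10, 16] + [28, 31] -> [10, 16, 28, 31]
  Merge [-10, -9, 15, 36] + [10, 16, 28, 31] -> [-10, -9, 10, 15, 16, 28, 31, 36]


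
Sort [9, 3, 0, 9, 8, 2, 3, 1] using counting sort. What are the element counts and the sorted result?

Count array: [1, 1, 1, 2, 0, 0, 0, 0, 1, 2]
(count[i] = number of elements equal to i)
Cumulative count: [1, 2, 3, 5, 5, 5, 5, 5, 6, 8]
Sorted: [0, 1, 2, 3, 3, 8, 9, 9]


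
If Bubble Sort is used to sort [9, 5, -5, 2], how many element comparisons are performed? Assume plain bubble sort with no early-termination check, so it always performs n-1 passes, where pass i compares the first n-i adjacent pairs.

Pass 1: compare adjacent pairs (0,1)..(2,3) = 3 comparison(s), 3 swap(s) -> [5, -5, 2, 9]
Pass 2: compare adjacent pairs (0,1)..(1,2) = 2 comparison(s), 2 swap(s) -> [-5, 2, 5, 9]
Pass 3: compare adjacent pairs (0,1)..(0,1) = 1 comparison(s), 0 swap(s) -> [-5, 2, 5, 9]
Total comparisons: 3 + 2 + 1 = 6


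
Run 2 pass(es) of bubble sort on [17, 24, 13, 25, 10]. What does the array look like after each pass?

After pass 1: [17, 13, 24, 10, 25] (2 swaps)
After pass 2: [13, 17, 10, 24, 25] (2 swaps)
Total swaps: 4


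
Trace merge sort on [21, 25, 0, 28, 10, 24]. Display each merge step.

Divide and conquer:
  Merge [25] + [0] -> [0, 25]
  Merge [21] + [0, 25] -> [0, 21, 25]
  Merge [10] + [24] -> [10, 24]
  Merge [28] + [10, 24] -> [10, 24, 28]
  Merge [0, 21, 25] + [10, 24, 28] -> [0, 10, 21, 24, 25, 28]


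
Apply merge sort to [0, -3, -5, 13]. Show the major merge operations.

Divide and conquer:
  Merge [0] + [-3] -> [-3, 0]
  Merge [-5] + [13] -> [-5, 13]
  Merge [-3, 0] + [-5, 13] -> [-5, -3, 0, 13]


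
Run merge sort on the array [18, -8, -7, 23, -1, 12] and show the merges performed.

Divide and conquer:
  Merge [-8] + [-7] -> [-8, -7]
  Merge [18] + [-8, -7] -> [-8, -7, 18]
  Merge [-1] + [12] -> [-1, 12]
  Merge [23] + [-1, 12] -> [-1, 12, 23]
  Merge [-8, -7, 18] + [-1, 12, 23] -> [-8, -7, -1, 12, 18, 23]


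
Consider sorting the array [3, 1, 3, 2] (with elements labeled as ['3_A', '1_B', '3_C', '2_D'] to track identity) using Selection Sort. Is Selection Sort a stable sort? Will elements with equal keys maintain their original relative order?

Trace Selection Sort on the labeled array (the key is the number; the letter only tracks identity):
  Pass 1: minimum of unsorted part is 1_B at index 1; swap it with 3_A at index 0 -> [1_B, 3_A, 3_C, 2_D]
  Pass 2: minimum of unsorted part is 2_D at index 3; swap it with 3_A at index 1 -> [1_B, 2_D, 3_C, 3_A]
  Pass 3: minimum 3_C is already at index 2; no swap -> [1_B, 2_D, 3_C, 3_A]
Final order: [1_B, 2_D, 3_C, 3_A]
Equal keys:
  value 3: originally 3_A, 3_C; after sorting 3_C, 3_A -> order changed
Equal keys were reordered, so Selection Sort is not stable: the long-range swap that moves the minimum into place can carry an element past an equal key. (One such input is enough; an unstable sort may happen to preserve order on other inputs, but it gives no guarantee.)
Answer: Not stable


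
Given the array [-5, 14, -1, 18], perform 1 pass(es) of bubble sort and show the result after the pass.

After pass 1: [-5, -1, 14, 18] (1 swaps)
Total swaps: 1


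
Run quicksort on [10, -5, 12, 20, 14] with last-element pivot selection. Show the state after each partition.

Partition 1: pivot=14 at index 3 -> [10, -5, 12, 14, 20]
Partition 2: pivot=12 at index 2 -> [10, -5, 12, 14, 20]
Partition 3: pivot=-5 at index 0 -> [-5, 10, 12, 14, 20]


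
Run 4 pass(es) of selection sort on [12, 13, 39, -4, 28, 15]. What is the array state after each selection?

Pass 1: Select minimum -4 at index 3, swap -> [-4, 13, 39, 12, 28, 15]
Pass 2: Select minimum 12 at index 3, swap -> [-4, 12, 39, 13, 28, 15]
Pass 3: Select minimum 13 at index 3, swap -> [-4, 12, 13, 39, 28, 15]
Pass 4: Select minimum 15 at index 5, swap -> [-4, 12, 13, 15, 28, 39]


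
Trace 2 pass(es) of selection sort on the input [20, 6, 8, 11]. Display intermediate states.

Pass 1: Select minimum 6 at index 1, swap -> [6, 20, 8, 11]
Pass 2: Select minimum 8 at index 2, swap -> [6, 8, 20, 11]


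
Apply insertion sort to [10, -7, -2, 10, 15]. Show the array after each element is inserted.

First element 10 is already 'sorted'
Insert -7: shifted 1 elements -> [-7, 10, -2, 10, 15]
Insert -2: shifted 1 elements -> [-7, -2, 10, 10, 15]
Insert 10: shifted 0 elements -> [-7, -2, 10, 10, 15]
Insert 15: shifted 0 elements -> [-7, -2, 10, 10, 15]


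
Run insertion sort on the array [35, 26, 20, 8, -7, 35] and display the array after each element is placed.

First element 35 is already 'sorted'
Insert 26: shifted 1 elements -> [26, 35, 20, 8, -7, 35]
Insert 20: shifted 2 elements -> [20, 26, 35, 8, -7, 35]
Insert 8: shifted 3 elements -> [8, 20, 26, 35, -7, 35]
Insert -7: shifted 4 elements -> [-7, 8, 20, 26, 35, 35]
Insert 35: shifted 0 elements -> [-7, 8, 20, 26, 35, 35]


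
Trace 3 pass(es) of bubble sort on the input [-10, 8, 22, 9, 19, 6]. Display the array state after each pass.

After pass 1: [-10, 8, 9, 19, 6, 22] (3 swaps)
After pass 2: [-10, 8, 9, 6, 19, 22] (1 swaps)
After pass 3: [-10, 8, 6, 9, 19, 22] (1 swaps)
Total swaps: 5


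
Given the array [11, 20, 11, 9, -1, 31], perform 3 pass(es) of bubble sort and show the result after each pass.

After pass 1: [11, 11, 9, -1, 20, 31] (3 swaps)
After pass 2: [11, 9, -1, 11, 20, 31] (2 swaps)
After pass 3: [9, -1, 11, 11, 20, 31] (2 swaps)
Total swaps: 7


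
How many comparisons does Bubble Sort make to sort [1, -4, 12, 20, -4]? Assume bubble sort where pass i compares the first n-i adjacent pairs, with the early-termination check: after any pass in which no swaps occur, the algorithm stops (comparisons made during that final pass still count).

Pass 1: compare adjacent pairs (0,1)..(3,4) = 4 comparison(s), 2 swap(s) -> [-4, 1, 12, -4, 20]
Pass 2: compare adjacent pairs (0,1)..(2,3) = 3 comparison(s), 1 swap(s) -> [-4, 1, -4, 12, 20]
Pass 3: compare adjacent pairs (0,1)..(1,2) = 2 comparison(s), 1 swap(s) -> [-4, -4, 1, 12, 20]
Pass 4: compare adjacent pairs (0,1)..(0,1) = 1 comparison(s), 0 swap(s) -> [-4, -4, 1, 12, 20]
No swaps in this pass, so bubble sort stops here.
Total comparisons: 4 + 3 + 2 + 1 = 10


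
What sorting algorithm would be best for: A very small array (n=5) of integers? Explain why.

Best choice: Insertion sort
Reason: For tiny inputs the O(n^2) overhead is negligible and insertion sort has minimal constant factors


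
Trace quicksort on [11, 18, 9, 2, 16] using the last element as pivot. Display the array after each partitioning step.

Partition 1: pivot=16 at index 3 -> [11, 9, 2, 16, 18]
Partition 2: pivot=2 at index 0 -> [2, 9, 11, 16, 18]
Partition 3: pivot=11 at index 2 -> [2, 9, 11, 16, 18]


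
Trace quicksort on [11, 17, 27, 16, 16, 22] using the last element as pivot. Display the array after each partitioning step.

Partition 1: pivot=22 at index 4 -> [11, 17, 16, 16, 22, 27]
Partition 2: pivot=16 at index 2 -> [11, 16, 16, 17, 22, 27]
Partition 3: pivot=16 at index 1 -> [11, 16, 16, 17, 22, 27]


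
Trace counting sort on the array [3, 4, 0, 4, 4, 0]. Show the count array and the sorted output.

Count array: [2, 0, 0, 1, 3]
(count[i] = number of elements equal to i)
Cumulative count: [2, 2, 2, 3, 6]
Sorted: [0, 0, 3, 4, 4, 4]


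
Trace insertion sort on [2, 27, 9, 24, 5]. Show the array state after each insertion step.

First element 2 is already 'sorted'
Insert 27: shifted 0 elements -> [2, 27, 9, 24, 5]
Insert 9: shifted 1 elements -> [2, 9, 27, 24, 5]
Insert 24: shifted 1 elements -> [2, 9, 24, 27, 5]
Insert 5: shifted 3 elements -> [2, 5, 9, 24, 27]


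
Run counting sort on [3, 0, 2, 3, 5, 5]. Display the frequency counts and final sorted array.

Count array: [1, 0, 1, 2, 0, 2]
(count[i] = number of elements equal to i)
Cumulative count: [1, 1, 2, 4, 4, 6]
Sorted: [0, 2, 3, 3, 5, 5]


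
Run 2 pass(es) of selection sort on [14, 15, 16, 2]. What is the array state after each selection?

Pass 1: Select minimum 2 at index 3, swap -> [2, 15, 16, 14]
Pass 2: Select minimum 14 at index 3, swap -> [2, 14, 16, 15]


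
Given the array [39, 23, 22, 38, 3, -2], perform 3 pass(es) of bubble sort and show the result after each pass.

After pass 1: [23, 22, 38, 3, -2, 39] (5 swaps)
After pass 2: [22, 23, 3, -2, 38, 39] (3 swaps)
After pass 3: [22, 3, -2, 23, 38, 39] (2 swaps)
Total swaps: 10


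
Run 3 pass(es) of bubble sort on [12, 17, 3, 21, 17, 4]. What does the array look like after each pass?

After pass 1: [12, 3, 17, 17, 4, 21] (3 swaps)
After pass 2: [3, 12, 17, 4, 17, 21] (2 swaps)
After pass 3: [3, 12, 4, 17, 17, 21] (1 swaps)
Total swaps: 6


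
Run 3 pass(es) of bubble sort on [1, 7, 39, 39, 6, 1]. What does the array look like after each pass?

After pass 1: [1, 7, 39, 6, 1, 39] (2 swaps)
After pass 2: [1, 7, 6, 1, 39, 39] (2 swaps)
After pass 3: [1, 6, 1, 7, 39, 39] (2 swaps)
Total swaps: 6


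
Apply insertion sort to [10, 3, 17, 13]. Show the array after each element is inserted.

First element 10 is already 'sorted'
Insert 3: shifted 1 elements -> [3, 10, 17, 13]
Insert 17: shifted 0 elements -> [3, 10, 17, 13]
Insert 13: shifted 1 elements -> [3, 10, 13, 17]


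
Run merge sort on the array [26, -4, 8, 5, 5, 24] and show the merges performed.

Divide and conquer:
  Merge [-4] + [8] -> [-4, 8]
  Merge [26] + [-4, 8] -> [-4, 8, 26]
  Merge [5] + [24] -> [5, 24]
  Merge [5] + [5, 24] -> [5, 5, 24]
  Merge [-4, 8, 26] + [5, 5, 24] -> [-4, 5, 5, 8, 24, 26]


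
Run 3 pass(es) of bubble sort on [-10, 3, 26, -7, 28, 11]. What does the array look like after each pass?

After pass 1: [-10, 3, -7, 26, 11, 28] (2 swaps)
After pass 2: [-10, -7, 3, 11, 26, 28] (2 swaps)
After pass 3: [-10, -7, 3, 11, 26, 28] (0 swaps)
Total swaps: 4


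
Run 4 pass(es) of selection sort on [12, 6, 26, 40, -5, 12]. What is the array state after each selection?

Pass 1: Select minimum -5 at index 4, swap -> [-5, 6, 26, 40, 12, 12]
Pass 2: Select minimum 6 at index 1, swap -> [-5, 6, 26, 40, 12, 12]
Pass 3: Select minimum 12 at index 4, swap -> [-5, 6, 12, 40, 26, 12]
Pass 4: Select minimum 12 at index 5, swap -> [-5, 6, 12, 12, 26, 40]


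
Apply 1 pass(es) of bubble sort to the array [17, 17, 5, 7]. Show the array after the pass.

After pass 1: [17, 5, 7, 17] (2 swaps)
Total swaps: 2


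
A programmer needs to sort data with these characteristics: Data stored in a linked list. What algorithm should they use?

Best choice: Merge sort
Reason: Merge sort doesn't require random access; can be done in O(1) extra space for linked lists


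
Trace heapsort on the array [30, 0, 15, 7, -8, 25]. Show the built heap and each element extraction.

Build heap: [30, 7, 25, 0, -8, 15]
Extract 30: [25, 7, 15, 0, -8, 30]
Extract 25: [15, 7, -8, 0, 25, 30]
Extract 15: [7, 0, -8, 15, 25, 30]
Extract 7: [0, -8, 7, 15, 25, 30]
Extract 0: [-8, 0, 7, 15, 25, 30]


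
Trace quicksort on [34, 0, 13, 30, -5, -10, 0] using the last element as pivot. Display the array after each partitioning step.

Partition 1: pivot=0 at index 3 -> [0, -5, -10, 0, 34, 13, 30]
Partition 2: pivot=-10 at index 0 -> [-10, -5, 0, 0, 34, 13, 30]
Partition 3: pivot=0 at index 2 -> [-10, -5, 0, 0, 34, 13, 30]
Partition 4: pivot=30 at index 5 -> [-10, -5, 0, 0, 13, 30, 34]


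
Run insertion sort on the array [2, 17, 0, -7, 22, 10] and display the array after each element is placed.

First element 2 is already 'sorted'
Insert 17: shifted 0 elements -> [2, 17, 0, -7, 22, 10]
Insert 0: shifted 2 elements -> [0, 2, 17, -7, 22, 10]
Insert -7: shifted 3 elements -> [-7, 0, 2, 17, 22, 10]
Insert 22: shifted 0 elements -> [-7, 0, 2, 17, 22, 10]
Insert 10: shifted 2 elements -> [-7, 0, 2, 10, 17, 22]


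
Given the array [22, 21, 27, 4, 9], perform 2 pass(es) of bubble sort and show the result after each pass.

After pass 1: [21, 22, 4, 9, 27] (3 swaps)
After pass 2: [21, 4, 9, 22, 27] (2 swaps)
Total swaps: 5


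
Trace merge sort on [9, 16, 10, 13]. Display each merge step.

Divide and conquer:
  Merge [9] + [16] -> [9, 16]
  Merge [10] + [13] -> [10, 13]
  Merge [9, 16] + [10, 13] -> [9, 10, 13, 16]


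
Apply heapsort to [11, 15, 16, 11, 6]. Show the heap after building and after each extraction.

Build heap: [16, 15, 11, 11, 6]
Extract 16: [15, 11, 11, 6, 16]
Extract 15: [11, 6, 11, 15, 16]
Extract 11: [11, 6, 11, 15, 16]
Extract 11: [6, 11, 11, 15, 16]


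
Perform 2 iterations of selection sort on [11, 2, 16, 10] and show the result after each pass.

Pass 1: Select minimum 2 at index 1, swap -> [2, 11, 16, 10]
Pass 2: Select minimum 10 at index 3, swap -> [2, 10, 16, 11]


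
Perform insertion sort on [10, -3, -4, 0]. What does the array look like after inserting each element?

First element 10 is already 'sorted'
Insert -3: shifted 1 elements -> [-3, 10, -4, 0]
Insert -4: shifted 2 elements -> [-4, -3, 10, 0]
Insert 0: shifted 1 elements -> [-4, -3, 0, 10]


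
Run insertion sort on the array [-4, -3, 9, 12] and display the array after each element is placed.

First element -4 is already 'sorted'
Insert -3: shifted 0 elements -> [-4, -3, 9, 12]
Insert 9: shifted 0 elements -> [-4, -3, 9, 12]
Insert 12: shifted 0 elements -> [-4, -3, 9, 12]


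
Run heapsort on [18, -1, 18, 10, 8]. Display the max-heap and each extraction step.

Build heap: [18, 10, 18, -1, 8]
Extract 18: [18, 10, 8, -1, 18]
Extract 18: [10, -1, 8, 18, 18]
Extract 10: [8, -1, 10, 18, 18]
Extract 8: [-1, 8, 10, 18, 18]


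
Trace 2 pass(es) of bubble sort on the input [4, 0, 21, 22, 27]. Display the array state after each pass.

After pass 1: [0, 4, 21, 22, 27] (1 swaps)
After pass 2: [0, 4, 21, 22, 27] (0 swaps)
Total swaps: 1


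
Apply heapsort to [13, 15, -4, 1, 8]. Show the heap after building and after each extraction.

Build heap: [15, 13, -4, 1, 8]
Extract 15: [13, 8, -4, 1, 15]
Extract 13: [8, 1, -4, 13, 15]
Extract 8: [1, -4, 8, 13, 15]
Extract 1: [-4, 1, 8, 13, 15]


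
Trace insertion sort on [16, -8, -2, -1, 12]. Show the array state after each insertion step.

First element 16 is already 'sorted'
Insert -8: shifted 1 elements -> [-8, 16, -2, -1, 12]
Insert -2: shifted 1 elements -> [-8, -2, 16, -1, 12]
Insert -1: shifted 1 elements -> [-8, -2, -1, 16, 12]
Insert 12: shifted 1 elements -> [-8, -2, -1, 12, 16]


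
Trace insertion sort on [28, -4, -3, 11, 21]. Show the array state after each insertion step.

First element 28 is already 'sorted'
Insert -4: shifted 1 elements -> [-4, 28, -3, 11, 21]
Insert -3: shifted 1 elements -> [-4, -3, 28, 11, 21]
Insert 11: shifted 1 elements -> [-4, -3, 11, 28, 21]
Insert 21: shifted 1 elements -> [-4, -3, 11, 21, 28]


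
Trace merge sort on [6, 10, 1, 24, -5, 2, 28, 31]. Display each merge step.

Divide and conquer:
  Merge [6] + [10] -> [6, 10]
  Merge [1] + [24] -> [1, 24]
  Merge [6, 10] + [1, 24] -> [1, 6, 10, 24]
  Merge [-5] + [2] -> [-5, 2]
  Merge [28] + [31] -> [28, 31]
  Merge [-5, 2] + [28, 31] -> [-5, 2, 28, 31]
  Merge [1, 6, 10, 24] + [-5, 2, 28, 31] -> [-5, 1, 2, 6, 10, 24, 28, 31]


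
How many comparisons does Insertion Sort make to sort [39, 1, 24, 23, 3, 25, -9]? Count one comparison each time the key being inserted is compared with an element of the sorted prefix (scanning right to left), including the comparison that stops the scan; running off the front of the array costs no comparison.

Insert 1: 39 > 1 (shift), reached front = 1 comparison(s) -> [1, 39, 24, 23, 3, 25, -9]
Insert 24: 39 > 24 (shift), 1 <= 24 (stop) = 2 comparison(s) -> [1, 24, 39, 23, 3, 25, -9]
Insert 23: 39 > 23 (shift), 24 > 23 (shift), 1 <= 23 (stop) = 3 comparison(s) -> [1, 23, 24, 39, 3, 25, -9]
Insert 3: 39 > 3 (shift), 24 > 3 (shift), 23 > 3 (shift), 1 <= 3 (stop) = 4 comparison(s) -> [1, 3, 23, 24, 39, 25, -9]
Insert 25: 39 > 25 (shift), 24 <= 25 (stop) = 2 comparison(s) -> [1, 3, 23, 24, 25, 39, -9]
Insert -9: 39 > -9 (shift), 25 > -9 (shift), 24 > -9 (shift), 23 > -9 (shift), 3 > -9 (shift), 1 > -9 (shift), reached front = 6 comparison(s) -> [-9, 1, 3, 23, 24, 25, 39]
Total comparisons: 1 + 2 + 3 + 4 + 2 + 6 = 18


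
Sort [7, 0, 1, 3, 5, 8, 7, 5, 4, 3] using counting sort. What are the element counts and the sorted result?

Count array: [1, 1, 0, 2, 1, 2, 0, 2, 1]
(count[i] = number of elements equal to i)
Cumulative count: [1, 2, 2, 4, 5, 7, 7, 9, 10]
Sorted: [0, 1, 3, 3, 4, 5, 5, 7, 7, 8]


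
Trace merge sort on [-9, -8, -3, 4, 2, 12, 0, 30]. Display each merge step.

Divide and conquer:
  Merge [-9] + [-8] -> [-9, -8]
  Merge [-3] + [4] -> [-3, 4]
  Merge [-9, -8] + [-3, 4] -> [-9, -8, -3, 4]
  Merge [2] + [12] -> [2, 12]
  Merge [0] + [30] -> [0, 30]
  Merge [2, 12] + [0, 30] -> [0, 2, 12, 30]
  Merge [-9, -8, -3, 4] + [0, 2, 12, 30] -> [-9, -8, -3, 0, 2, 4, 12, 30]


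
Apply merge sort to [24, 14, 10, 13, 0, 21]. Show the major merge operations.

Divide and conquer:
  Merge [14] + [10] -> [10, 14]
  Merge [24] + [10, 14] -> [10, 14, 24]
  Merge [0] + [21] -> [0, 21]
  Merge [13] + [0, 21] -> [0, 13, 21]
  Merge [10, 14, 24] + [0, 13, 21] -> [0, 10, 13, 14, 21, 24]


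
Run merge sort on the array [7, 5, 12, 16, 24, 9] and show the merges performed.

Divide and conquer:
  Merge [5] + [12] -> [5, 12]
  Merge [7] + [5, 12] -> [5, 7, 12]
  Merge [24] + [9] -> [9, 24]
  Merge [16] + [9, 24] -> [9, 16, 24]
  Merge [5, 7, 12] + [9, 16, 24] -> [5, 7, 9, 12, 16, 24]


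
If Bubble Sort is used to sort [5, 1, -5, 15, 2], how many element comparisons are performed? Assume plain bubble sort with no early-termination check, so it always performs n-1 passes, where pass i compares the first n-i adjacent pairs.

Pass 1: compare adjacent pairs (0,1)..(3,4) = 4 comparison(s), 3 swap(s) -> [1, -5, 5, 2, 15]
Pass 2: compare adjacent pairs (0,1)..(2,3) = 3 comparison(s), 2 swap(s) -> [-5, 1, 2, 5, 15]
Pass 3: compare adjacent pairs (0,1)..(1,2) = 2 comparison(s), 0 swap(s) -> [-5, 1, 2, 5, 15]
Pass 4: compare adjacent pairs (0,1)..(0,1) = 1 comparison(s), 0 swap(s) -> [-5, 1, 2, 5, 15]
Total comparisons: 4 + 3 + 2 + 1 = 10


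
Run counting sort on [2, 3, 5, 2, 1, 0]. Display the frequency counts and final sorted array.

Count array: [1, 1, 2, 1, 0, 1]
(count[i] = number of elements equal to i)
Cumulative count: [1, 2, 4, 5, 5, 6]
Sorted: [0, 1, 2, 2, 3, 5]


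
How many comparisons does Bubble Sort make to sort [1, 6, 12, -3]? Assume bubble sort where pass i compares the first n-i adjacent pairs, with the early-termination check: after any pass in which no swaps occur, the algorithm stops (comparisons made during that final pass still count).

Pass 1: compare adjacent pairs (0,1)..(2,3) = 3 comparison(s), 1 swap(s) -> [1, 6, -3, 12]
Pass 2: compare adjacent pairs (0,1)..(1,2) = 2 comparison(s), 1 swap(s) -> [1, -3, 6, 12]
Pass 3: compare adjacent pairs (0,1)..(0,1) = 1 comparison(s), 1 swap(s) -> [-3, 1, 6, 12]
Every pass made at least one swap, so all n-1 passes run.
Total comparisons: 3 + 2 + 1 = 6


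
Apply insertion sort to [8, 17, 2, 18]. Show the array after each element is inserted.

First element 8 is already 'sorted'
Insert 17: shifted 0 elements -> [8, 17, 2, 18]
Insert 2: shifted 2 elements -> [2, 8, 17, 18]
Insert 18: shifted 0 elements -> [2, 8, 17, 18]


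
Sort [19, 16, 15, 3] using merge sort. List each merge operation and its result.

Divide and conquer:
  Merge [19] + [16] -> [16, 19]
  Merge [15] + [3] -> [3, 15]
  Merge [16, 19] + [3, 15] -> [3, 15, 16, 19]


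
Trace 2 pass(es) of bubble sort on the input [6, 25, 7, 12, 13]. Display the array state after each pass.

After pass 1: [6, 7, 12, 13, 25] (3 swaps)
After pass 2: [6, 7, 12, 13, 25] (0 swaps)
Total swaps: 3


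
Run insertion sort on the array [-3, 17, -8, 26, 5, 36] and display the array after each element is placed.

First element -3 is already 'sorted'
Insert 17: shifted 0 elements -> [-3, 17, -8, 26, 5, 36]
Insert -8: shifted 2 elements -> [-8, -3, 17, 26, 5, 36]
Insert 26: shifted 0 elements -> [-8, -3, 17, 26, 5, 36]
Insert 5: shifted 2 elements -> [-8, -3, 5, 17, 26, 36]
Insert 36: shifted 0 elements -> [-8, -3, 5, 17, 26, 36]


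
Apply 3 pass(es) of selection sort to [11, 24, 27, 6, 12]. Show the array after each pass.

Pass 1: Select minimum 6 at index 3, swap -> [6, 24, 27, 11, 12]
Pass 2: Select minimum 11 at index 3, swap -> [6, 11, 27, 24, 12]
Pass 3: Select minimum 12 at index 4, swap -> [6, 11, 12, 24, 27]


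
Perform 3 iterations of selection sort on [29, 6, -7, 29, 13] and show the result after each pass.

Pass 1: Select minimum -7 at index 2, swap -> [-7, 6, 29, 29, 13]
Pass 2: Select minimum 6 at index 1, swap -> [-7, 6, 29, 29, 13]
Pass 3: Select minimum 13 at index 4, swap -> [-7, 6, 13, 29, 29]


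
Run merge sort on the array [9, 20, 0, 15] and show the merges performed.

Divide and conquer:
  Merge [9] + [20] -> [9, 20]
  Merge [0] + [15] -> [0, 15]
  Merge [9, 20] + [0, 15] -> [0, 9, 15, 20]


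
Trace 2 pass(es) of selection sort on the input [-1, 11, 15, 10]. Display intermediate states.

Pass 1: Select minimum -1 at index 0, swap -> [-1, 11, 15, 10]
Pass 2: Select minimum 10 at index 3, swap -> [-1, 10, 15, 11]


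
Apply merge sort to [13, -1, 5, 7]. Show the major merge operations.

Divide and conquer:
  Merge [13] + [-1] -> [-1, 13]
  Merge [5] + [7] -> [5, 7]
  Merge [-1, 13] + [5, 7] -> [-1, 5, 7, 13]


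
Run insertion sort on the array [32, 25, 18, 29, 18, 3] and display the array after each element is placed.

First element 32 is already 'sorted'
Insert 25: shifted 1 elements -> [25, 32, 18, 29, 18, 3]
Insert 18: shifted 2 elements -> [18, 25, 32, 29, 18, 3]
Insert 29: shifted 1 elements -> [18, 25, 29, 32, 18, 3]
Insert 18: shifted 3 elements -> [18, 18, 25, 29, 32, 3]
Insert 3: shifted 5 elements -> [3, 18, 18, 25, 29, 32]


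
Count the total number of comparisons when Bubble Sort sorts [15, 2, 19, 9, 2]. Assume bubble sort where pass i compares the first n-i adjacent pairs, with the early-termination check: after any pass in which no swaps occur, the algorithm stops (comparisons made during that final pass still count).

Pass 1: compare adjacent pairs (0,1)..(3,4) = 4 comparison(s), 3 swap(s) -> [2, 15, 9, 2, 19]
Pass 2: compare adjacent pairs (0,1)..(2,3) = 3 comparison(s), 2 swap(s) -> [2, 9, 2, 15, 19]
Pass 3: compare adjacent pairs (0,1)..(1,2) = 2 comparison(s), 1 swap(s) -> [2, 2, 9, 15, 19]
Pass 4: compare adjacent pairs (0,1)..(0,1) = 1 comparison(s), 0 swap(s) -> [2, 2, 9, 15, 19]
No swaps in this pass, so bubble sort stops here.
Total comparisons: 4 + 3 + 2 + 1 = 10


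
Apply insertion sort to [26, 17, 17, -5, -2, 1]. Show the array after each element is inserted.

First element 26 is already 'sorted'
Insert 17: shifted 1 elements -> [17, 26, 17, -5, -2, 1]
Insert 17: shifted 1 elements -> [17, 17, 26, -5, -2, 1]
Insert -5: shifted 3 elements -> [-5, 17, 17, 26, -2, 1]
Insert -2: shifted 3 elements -> [-5, -2, 17, 17, 26, 1]
Insert 1: shifted 3 elements -> [-5, -2, 1, 17, 17, 26]


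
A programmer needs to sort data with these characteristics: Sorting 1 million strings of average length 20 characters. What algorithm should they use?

Best choice: MSD radix sort or Mergesort
Reason: MSD radix sort is a non-comparison sort that buckets the strings by successive character positions, running in time proportional to the total number of characters examined rather than O(n log n) string comparisons; mergesort is a stable O(n log n)-comparison alternative that works for arbitrary variable-length keys


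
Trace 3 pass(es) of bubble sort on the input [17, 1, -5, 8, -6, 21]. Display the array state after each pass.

After pass 1: [1, -5, 8, -6, 17, 21] (4 swaps)
After pass 2: [-5, 1, -6, 8, 17, 21] (2 swaps)
After pass 3: [-5, -6, 1, 8, 17, 21] (1 swaps)
Total swaps: 7


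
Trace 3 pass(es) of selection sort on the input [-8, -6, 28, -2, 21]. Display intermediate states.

Pass 1: Select minimum -8 at index 0, swap -> [-8, -6, 28, -2, 21]
Pass 2: Select minimum -6 at index 1, swap -> [-8, -6, 28, -2, 21]
Pass 3: Select minimum -2 at index 3, swap -> [-8, -6, -2, 28, 21]


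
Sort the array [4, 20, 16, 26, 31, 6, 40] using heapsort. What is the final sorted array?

Build heap: [40, 31, 16, 26, 20, 6, 4]
Extract 40: [31, 26, 16, 4, 20, 6, 40]
Extract 31: [26, 20, 16, 4, 6, 31, 40]
Extract 26: [20, 6, 16, 4, 26, 31, 40]
Extract 20: [16, 6, 4, 20, 26, 31, 40]
Extract 16: [6, 4, 16, 20, 26, 31, 40]
Extract 6: [4, 6, 16, 20, 26, 31, 40]


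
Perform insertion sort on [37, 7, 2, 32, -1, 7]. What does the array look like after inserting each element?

First element 37 is already 'sorted'
Insert 7: shifted 1 elements -> [7, 37, 2, 32, -1, 7]
Insert 2: shifted 2 elements -> [2, 7, 37, 32, -1, 7]
Insert 32: shifted 1 elements -> [2, 7, 32, 37, -1, 7]
Insert -1: shifted 4 elements -> [-1, 2, 7, 32, 37, 7]
Insert 7: shifted 2 elements -> [-1, 2, 7, 7, 32, 37]


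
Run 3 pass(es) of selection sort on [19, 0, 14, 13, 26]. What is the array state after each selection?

Pass 1: Select minimum 0 at index 1, swap -> [0, 19, 14, 13, 26]
Pass 2: Select minimum 13 at index 3, swap -> [0, 13, 14, 19, 26]
Pass 3: Select minimum 14 at index 2, swap -> [0, 13, 14, 19, 26]


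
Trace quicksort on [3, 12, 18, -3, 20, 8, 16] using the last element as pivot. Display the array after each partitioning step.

Partition 1: pivot=16 at index 4 -> [3, 12, -3, 8, 16, 18, 20]
Partition 2: pivot=8 at index 2 -> [3, -3, 8, 12, 16, 18, 20]
Partition 3: pivot=-3 at index 0 -> [-3, 3, 8, 12, 16, 18, 20]
Partition 4: pivot=20 at index 6 -> [-3, 3, 8, 12, 16, 18, 20]


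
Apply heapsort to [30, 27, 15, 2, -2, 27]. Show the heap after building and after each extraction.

Build heap: [30, 27, 27, 2, -2, 15]
Extract 30: [27, 15, 27, 2, -2, 30]
Extract 27: [27, 15, -2, 2, 27, 30]
Extract 27: [15, 2, -2, 27, 27, 30]
Extract 15: [2, -2, 15, 27, 27, 30]
Extract 2: [-2, 2, 15, 27, 27, 30]


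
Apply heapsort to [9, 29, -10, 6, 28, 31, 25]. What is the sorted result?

Build heap: [31, 29, 25, 6, 28, -10, 9]
Extract 31: [29, 28, 25, 6, 9, -10, 31]
Extract 29: [28, 9, 25, 6, -10, 29, 31]
Extract 28: [25, 9, -10, 6, 28, 29, 31]
Extract 25: [9, 6, -10, 25, 28, 29, 31]
Extract 9: [6, -10, 9, 25, 28, 29, 31]
Extract 6: [-10, 6, 9, 25, 28, 29, 31]


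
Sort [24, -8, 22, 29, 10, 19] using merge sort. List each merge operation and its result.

Divide and conquer:
  Merge [-8] + [22] -> [-8, 22]
  Merge [24] + [-8, 22] -> [-8, 22, 24]
  Merge [10] + [19] -> [10, 19]
  Merge [29] + [10, 19] -> [10, 19, 29]
  Merge [-8, 22, 24] + [10, 19, 29] -> [-8, 10, 19, 22, 24, 29]


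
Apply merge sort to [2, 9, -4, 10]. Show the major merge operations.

Divide and conquer:
  Merge [2] + [9] -> [2, 9]
  Merge [-4] + [10] -> [-4, 10]
  Merge [2, 9] + [-4, 10] -> [-4, 2, 9, 10]


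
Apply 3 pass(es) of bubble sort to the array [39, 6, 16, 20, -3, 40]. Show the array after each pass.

After pass 1: [6, 16, 20, -3, 39, 40] (4 swaps)
After pass 2: [6, 16, -3, 20, 39, 40] (1 swaps)
After pass 3: [6, -3, 16, 20, 39, 40] (1 swaps)
Total swaps: 6


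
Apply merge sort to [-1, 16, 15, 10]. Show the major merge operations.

Divide and conquer:
  Merge [-1] + [16] -> [-1, 16]
  Merge [15] + [10] -> [10, 15]
  Merge [-1, 16] + [10, 15] -> [-1, 10, 15, 16]


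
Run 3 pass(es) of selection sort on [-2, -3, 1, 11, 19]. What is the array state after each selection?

Pass 1: Select minimum -3 at index 1, swap -> [-3, -2, 1, 11, 19]
Pass 2: Select minimum -2 at index 1, swap -> [-3, -2, 1, 11, 19]
Pass 3: Select minimum 1 at index 2, swap -> [-3, -2, 1, 11, 19]


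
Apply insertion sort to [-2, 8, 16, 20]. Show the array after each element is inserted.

First element -2 is already 'sorted'
Insert 8: shifted 0 elements -> [-2, 8, 16, 20]
Insert 16: shifted 0 elements -> [-2, 8, 16, 20]
Insert 20: shifted 0 elements -> [-2, 8, 16, 20]


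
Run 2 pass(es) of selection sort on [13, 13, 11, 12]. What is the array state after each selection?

Pass 1: Select minimum 11 at index 2, swap -> [11, 13, 13, 12]
Pass 2: Select minimum 12 at index 3, swap -> [11, 12, 13, 13]


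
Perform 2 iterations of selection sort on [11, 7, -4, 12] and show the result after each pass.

Pass 1: Select minimum -4 at index 2, swap -> [-4, 7, 11, 12]
Pass 2: Select minimum 7 at index 1, swap -> [-4, 7, 11, 12]


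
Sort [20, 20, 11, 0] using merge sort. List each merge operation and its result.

Divide and conquer:
  Merge [20] + [20] -> [20, 20]
  Merge [11] + [0] -> [0, 11]
  Merge [20, 20] + [0, 11] -> [0, 11, 20, 20]


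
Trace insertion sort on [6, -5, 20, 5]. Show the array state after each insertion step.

First element 6 is already 'sorted'
Insert -5: shifted 1 elements -> [-5, 6, 20, 5]
Insert 20: shifted 0 elements -> [-5, 6, 20, 5]
Insert 5: shifted 2 elements -> [-5, 5, 6, 20]


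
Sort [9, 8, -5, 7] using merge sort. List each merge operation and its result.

Divide and conquer:
  Merge [9] + [8] -> [8, 9]
  Merge [-5] + [7] -> [-5, 7]
  Merge [8, 9] + [-5, 7] -> [-5, 7, 8, 9]


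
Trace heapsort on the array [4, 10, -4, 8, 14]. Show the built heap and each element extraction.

Build heap: [14, 10, -4, 8, 4]
Extract 14: [10, 8, -4, 4, 14]
Extract 10: [8, 4, -4, 10, 14]
Extract 8: [4, -4, 8, 10, 14]
Extract 4: [-4, 4, 8, 10, 14]


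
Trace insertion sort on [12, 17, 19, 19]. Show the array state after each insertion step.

First element 12 is already 'sorted'
Insert 17: shifted 0 elements -> [12, 17, 19, 19]
Insert 19: shifted 0 elements -> [12, 17, 19, 19]
Insert 19: shifted 0 elements -> [12, 17, 19, 19]


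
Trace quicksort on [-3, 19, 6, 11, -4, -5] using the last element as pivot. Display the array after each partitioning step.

Partition 1: pivot=-5 at index 0 -> [-5, 19, 6, 11, -4, -3]
Partition 2: pivot=-3 at index 2 -> [-5, -4, -3, 11, 19, 6]
Partition 3: pivot=6 at index 3 -> [-5, -4, -3, 6, 19, 11]
Partition 4: pivot=11 at index 4 -> [-5, -4, -3, 6, 11, 19]


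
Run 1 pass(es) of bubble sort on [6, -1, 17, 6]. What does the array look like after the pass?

After pass 1: [-1, 6, 6, 17] (2 swaps)
Total swaps: 2


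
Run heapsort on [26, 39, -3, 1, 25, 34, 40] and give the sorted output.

Build heap: [40, 39, 34, 1, 25, 26, -3]
Extract 40: [39, 25, 34, 1, -3, 26, 40]
Extract 39: [34, 25, 26, 1, -3, 39, 40]
Extract 34: [26, 25, -3, 1, 34, 39, 40]
Extract 26: [25, 1, -3, 26, 34, 39, 40]
Extract 25: [1, -3, 25, 26, 34, 39, 40]
Extract 1: [-3, 1, 25, 26, 34, 39, 40]


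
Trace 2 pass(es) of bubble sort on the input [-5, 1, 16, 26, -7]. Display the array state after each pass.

After pass 1: [-5, 1, 16, -7, 26] (1 swaps)
After pass 2: [-5, 1, -7, 16, 26] (1 swaps)
Total swaps: 2


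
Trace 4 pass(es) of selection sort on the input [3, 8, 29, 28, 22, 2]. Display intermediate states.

Pass 1: Select minimum 2 at index 5, swap -> [2, 8, 29, 28, 22, 3]
Pass 2: Select minimum 3 at index 5, swap -> [2, 3, 29, 28, 22, 8]
Pass 3: Select minimum 8 at index 5, swap -> [2, 3, 8, 28, 22, 29]
Pass 4: Select minimum 22 at index 4, swap -> [2, 3, 8, 22, 28, 29]


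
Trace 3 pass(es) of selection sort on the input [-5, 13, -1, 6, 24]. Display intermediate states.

Pass 1: Select minimum -5 at index 0, swap -> [-5, 13, -1, 6, 24]
Pass 2: Select minimum -1 at index 2, swap -> [-5, -1, 13, 6, 24]
Pass 3: Select minimum 6 at index 3, swap -> [-5, -1, 6, 13, 24]


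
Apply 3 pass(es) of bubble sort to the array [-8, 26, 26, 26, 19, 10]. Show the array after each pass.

After pass 1: [-8, 26, 26, 19, 10, 26] (2 swaps)
After pass 2: [-8, 26, 19, 10, 26, 26] (2 swaps)
After pass 3: [-8, 19, 10, 26, 26, 26] (2 swaps)
Total swaps: 6


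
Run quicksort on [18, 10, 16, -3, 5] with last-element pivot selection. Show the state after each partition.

Partition 1: pivot=5 at index 1 -> [-3, 5, 16, 18, 10]
Partition 2: pivot=10 at index 2 -> [-3, 5, 10, 18, 16]
Partition 3: pivot=16 at index 3 -> [-3, 5, 10, 16, 18]


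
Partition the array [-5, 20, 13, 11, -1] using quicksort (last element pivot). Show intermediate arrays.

Partition 1: pivot=-1 at index 1 -> [-5, -1, 13, 11, 20]
Partition 2: pivot=20 at index 4 -> [-5, -1, 13, 11, 20]
Partition 3: pivot=11 at index 2 -> [-5, -1, 11, 13, 20]


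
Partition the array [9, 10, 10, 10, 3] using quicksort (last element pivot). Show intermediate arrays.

Partition 1: pivot=3 at index 0 -> [3, 10, 10, 10, 9]
Partition 2: pivot=9 at index 1 -> [3, 9, 10, 10, 10]
Partition 3: pivot=10 at index 4 -> [3, 9, 10, 10, 10]
Partition 4: pivot=10 at index 3 -> [3, 9, 10, 10, 10]


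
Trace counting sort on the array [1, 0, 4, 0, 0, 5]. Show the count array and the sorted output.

Count array: [3, 1, 0, 0, 1, 1]
(count[i] = number of elements equal to i)
Cumulative count: [3, 4, 4, 4, 5, 6]
Sorted: [0, 0, 0, 1, 4, 5]


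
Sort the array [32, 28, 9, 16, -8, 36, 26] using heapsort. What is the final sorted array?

Build heap: [36, 28, 32, 16, -8, 9, 26]
Extract 36: [32, 28, 26, 16, -8, 9, 36]
Extract 32: [28, 16, 26, 9, -8, 32, 36]
Extract 28: [26, 16, -8, 9, 28, 32, 36]
Extract 26: [16, 9, -8, 26, 28, 32, 36]
Extract 16: [9, -8, 16, 26, 28, 32, 36]
Extract 9: [-8, 9, 16, 26, 28, 32, 36]


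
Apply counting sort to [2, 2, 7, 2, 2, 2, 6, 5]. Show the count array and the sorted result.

Count array: [0, 0, 5, 0, 0, 1, 1, 1]
(count[i] = number of elements equal to i)
Cumulative count: [0, 0, 5, 5, 5, 6, 7, 8]
Sorted: [2, 2, 2, 2, 2, 5, 6, 7]


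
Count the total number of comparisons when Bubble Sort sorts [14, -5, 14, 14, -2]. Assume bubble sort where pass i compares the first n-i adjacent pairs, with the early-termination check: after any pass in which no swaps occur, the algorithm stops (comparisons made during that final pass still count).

Pass 1: compare adjacent pairs (0,1)..(3,4) = 4 comparison(s), 2 swap(s) -> [-5, 14, 14, -2, 14]
Pass 2: compare adjacent pairs (0,1)..(2,3) = 3 comparison(s), 1 swap(s) -> [-5, 14, -2, 14, 14]
Pass 3: compare adjacent pairs (0,1)..(1,2) = 2 comparison(s), 1 swap(s) -> [-5, -2, 14, 14, 14]
Pass 4: compare adjacent pairs (0,1)..(0,1) = 1 comparison(s), 0 swap(s) -> [-5, -2, 14, 14, 14]
No swaps in this pass, so bubble sort stops here.
Total comparisons: 4 + 3 + 2 + 1 = 10
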